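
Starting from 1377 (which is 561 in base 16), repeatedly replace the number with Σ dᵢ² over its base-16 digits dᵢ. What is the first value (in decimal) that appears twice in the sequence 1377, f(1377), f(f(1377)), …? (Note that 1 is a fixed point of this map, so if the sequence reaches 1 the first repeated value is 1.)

146

1377 = (5,6,1)_16 → 5² + 6² + 1² = 62
62 = (3,14)_16 → 3² + 14² = 205
205 = (12,13)_16 → 12² + 13² = 313
313 = (1,3,9)_16 → 1² + 3² + 9² = 91
91 = (5,11)_16 → 5² + 11² = 146
146 = (9,2)_16 → 9² + 2² = 85
85 = (5,5)_16 → 5² + 5² = 50
50 = (3,2)_16 → 3² + 2² = 13
13 = (13)_16 → 13² = 169
169 = (10,9)_16 → 10² + 9² = 181
181 = (11,5)_16 → 11² + 5² = 146  — 146 already appeared earlier.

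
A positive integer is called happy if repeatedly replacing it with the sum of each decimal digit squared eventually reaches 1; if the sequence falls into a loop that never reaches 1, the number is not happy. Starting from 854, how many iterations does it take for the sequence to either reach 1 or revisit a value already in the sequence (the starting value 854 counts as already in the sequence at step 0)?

854 → 8² + 5² + 4² = 105
105 → 1² + 0² + 5² = 26
26 → 2² + 6² = 40
40 → 4² + 0² = 16
16 → 1² + 6² = 37
37 → 3² + 7² = 58
58 → 5² + 8² = 89
89 → 8² + 9² = 145
145 → 1² + 4² + 5² = 42
42 → 4² + 2² = 20
20 → 2² + 0² = 4
4 → 4² = 16  — 16 repeats.
That took 12 steps.

12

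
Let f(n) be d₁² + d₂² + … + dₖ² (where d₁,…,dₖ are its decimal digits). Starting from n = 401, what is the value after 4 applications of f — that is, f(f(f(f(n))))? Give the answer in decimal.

401 → 4² + 0² + 1² = 16 + 0 + 1 = 17
17 → 1² + 7² = 1 + 49 = 50
50 → 5² + 0² = 25 + 0 = 25
25 → 2² + 5² = 4 + 25 = 29

29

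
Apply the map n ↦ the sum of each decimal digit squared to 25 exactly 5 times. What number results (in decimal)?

25 → 2² + 5² = 4 + 25 = 29
29 → 2² + 9² = 4 + 81 = 85
85 → 8² + 5² = 64 + 25 = 89
89 → 8² + 9² = 64 + 81 = 145
145 → 1² + 4² + 5² = 1 + 16 + 25 = 42

42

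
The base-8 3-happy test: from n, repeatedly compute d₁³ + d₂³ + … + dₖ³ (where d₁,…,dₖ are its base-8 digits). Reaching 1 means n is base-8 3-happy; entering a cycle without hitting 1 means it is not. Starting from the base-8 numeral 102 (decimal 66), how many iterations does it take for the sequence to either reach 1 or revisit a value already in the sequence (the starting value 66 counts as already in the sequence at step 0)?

66 = (1,0,2)_8 → 1³ + 0³ + 2³ = 9
9 = (1,1)_8 → 1³ + 1³ = 2
2 = (2)_8 → 2³ = 8
8 = (1,0)_8 → 1³ + 0³ = 1  — reached 1.
That took 4 steps.

4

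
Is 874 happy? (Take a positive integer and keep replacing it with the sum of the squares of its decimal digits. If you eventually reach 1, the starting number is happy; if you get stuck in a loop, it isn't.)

happy

874 → 8² + 7² + 4² = 64 + 49 + 16 = 129
129 → 1² + 2² + 9² = 1 + 4 + 81 = 86
86 → 8² + 6² = 64 + 36 = 100
100 → 1² + 0² + 0² = 1 + 0 + 0 = 1  — reached 1.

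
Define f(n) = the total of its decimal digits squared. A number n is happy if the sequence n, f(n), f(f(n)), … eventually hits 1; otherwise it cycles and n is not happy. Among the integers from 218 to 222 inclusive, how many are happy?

1

218: 218 → 69 → 117 → 51 → 26 → 40 → 16 → 37 → 58 → 89 → 145 → 42 → 20 → 4 → 16  (repeats 16)
219: 219 → 86 → 100 → 1  (reaches 1)
220: 220 → 8 → 64 → 52 → 29 → 85 → 89 → 145 → 42 → 20 → 4 → 16 → 37 → 58 → 89  (repeats 89)
221: 221 → 9 → 81 → 65 → 61 → 37 → 58 → 89 → 145 → 42 → 20 → 4 → 16 → 37  (repeats 37)
222: 222 → 12 → 5 → 25 → 29 → 85 → 89 → 145 → 42 → 20 → 4 → 16 → 37 → 58 → 89  (repeats 89)
happy: 219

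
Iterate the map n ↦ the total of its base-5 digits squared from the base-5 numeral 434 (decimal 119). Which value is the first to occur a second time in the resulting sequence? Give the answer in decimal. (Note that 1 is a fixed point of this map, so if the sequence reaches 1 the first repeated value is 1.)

1

119 = (4,3,4)_5 → 4² + 3² + 4² = 16 + 9 + 16 = 41
41 = (1,3,1)_5 → 1² + 3² + 1² = 1 + 9 + 1 = 11
11 = (2,1)_5 → 2² + 1² = 4 + 1 = 5
5 = (1,0)_5 → 1² + 0² = 1 + 0 = 1  — reached the fixed point 1.
1 → 1, so 1 is the first repeated value.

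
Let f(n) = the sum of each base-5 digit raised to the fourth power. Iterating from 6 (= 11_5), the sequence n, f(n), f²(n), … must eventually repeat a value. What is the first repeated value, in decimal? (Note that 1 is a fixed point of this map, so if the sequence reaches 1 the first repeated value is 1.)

6 = (1,1)_5 → 1⁴ + 1⁴ = 2
2 = (2)_5 → 2⁴ = 16
16 = (3,1)_5 → 3⁴ + 1⁴ = 82
82 = (3,1,2)_5 → 3⁴ + 1⁴ + 2⁴ = 98
98 = (3,4,3)_5 → 3⁴ + 4⁴ + 3⁴ = 418
418 = (3,1,3,3)_5 → 3⁴ + 1⁴ + 3⁴ + 3⁴ = 244
244 = (1,4,3,4)_5 → 1⁴ + 4⁴ + 3⁴ + 4⁴ = 594
594 = (4,3,3,4)_5 → 4⁴ + 3⁴ + 3⁴ + 4⁴ = 674
674 = (1,0,1,4,4)_5 → 1⁴ + 0⁴ + 1⁴ + 4⁴ + 4⁴ = 514
514 = (4,0,2,4)_5 → 4⁴ + 0⁴ + 2⁴ + 4⁴ = 528
528 = (4,1,0,3)_5 → 4⁴ + 1⁴ + 0⁴ + 3⁴ = 338
338 = (2,3,2,3)_5 → 2⁴ + 3⁴ + 2⁴ + 3⁴ = 194
194 = (1,2,3,4)_5 → 1⁴ + 2⁴ + 3⁴ + 4⁴ = 354
354 = (2,4,0,4)_5 → 2⁴ + 4⁴ + 0⁴ + 4⁴ = 528  — 528 already appeared earlier.

528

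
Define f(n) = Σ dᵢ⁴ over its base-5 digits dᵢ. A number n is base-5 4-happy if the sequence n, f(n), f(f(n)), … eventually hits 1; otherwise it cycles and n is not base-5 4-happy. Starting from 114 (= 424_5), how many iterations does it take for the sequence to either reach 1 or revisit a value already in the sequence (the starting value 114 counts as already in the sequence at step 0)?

5

114 = (4,2,4)_5 → 4⁴ + 2⁴ + 4⁴ = 528
528 = (4,1,0,3)_5 → 4⁴ + 1⁴ + 0⁴ + 3⁴ = 338
338 = (2,3,2,3)_5 → 2⁴ + 3⁴ + 2⁴ + 3⁴ = 194
194 = (1,2,3,4)_5 → 1⁴ + 2⁴ + 3⁴ + 4⁴ = 354
354 = (2,4,0,4)_5 → 2⁴ + 4⁴ + 0⁴ + 4⁴ = 528  — 528 repeats.
That took 5 steps.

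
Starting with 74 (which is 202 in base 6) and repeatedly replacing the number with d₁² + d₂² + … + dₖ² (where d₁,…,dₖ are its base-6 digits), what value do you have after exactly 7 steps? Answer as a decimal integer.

26

74 = (2,0,2)_6 → 8
8 = (1,2)_6 → 5
5 = (5)_6 → 25
25 = (4,1)_6 → 17
17 = (2,5)_6 → 29
29 = (4,5)_6 → 41
41 = (1,0,5)_6 → 26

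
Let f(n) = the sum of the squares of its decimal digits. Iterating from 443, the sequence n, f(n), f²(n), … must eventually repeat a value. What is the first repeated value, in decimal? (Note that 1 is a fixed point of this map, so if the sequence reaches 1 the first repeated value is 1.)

89

443 → 4² + 4² + 3² = 41
41 → 4² + 1² = 17
17 → 1² + 7² = 50
50 → 5² + 0² = 25
25 → 2² + 5² = 29
29 → 2² + 9² = 85
85 → 8² + 5² = 89
89 → 8² + 9² = 145
145 → 1² + 4² + 5² = 42
42 → 4² + 2² = 20
20 → 2² + 0² = 4
4 → 4² = 16
16 → 1² + 6² = 37
37 → 3² + 7² = 58
58 → 5² + 8² = 89  — 89 already appeared earlier.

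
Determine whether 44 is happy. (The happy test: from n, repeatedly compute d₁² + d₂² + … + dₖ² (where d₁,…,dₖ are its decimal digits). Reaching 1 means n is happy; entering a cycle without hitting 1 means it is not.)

happy

44 → 32
32 → 13
13 → 10
10 → 1  — reached 1.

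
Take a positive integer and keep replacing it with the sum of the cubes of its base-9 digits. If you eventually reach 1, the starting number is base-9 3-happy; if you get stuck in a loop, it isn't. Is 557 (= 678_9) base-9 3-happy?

not base-9 3-happy

557 = (6,7,8)_9 → 6³ + 7³ + 8³ = 216 + 343 + 512 = 1071
1071 = (1,4,2,0)_9 → 1³ + 4³ + 2³ + 0³ = 1 + 64 + 8 + 0 = 73
73 = (8,1)_9 → 8³ + 1³ = 512 + 1 = 513
513 = (6,3,0)_9 → 6³ + 3³ + 0³ = 216 + 27 + 0 = 243
243 = (3,0,0)_9 → 3³ + 0³ + 0³ = 27 + 0 + 0 = 27
27 = (3,0)_9 → 3³ + 0³ = 27 + 0 = 27  — 27 already seen; the sequence cycles without reaching 1.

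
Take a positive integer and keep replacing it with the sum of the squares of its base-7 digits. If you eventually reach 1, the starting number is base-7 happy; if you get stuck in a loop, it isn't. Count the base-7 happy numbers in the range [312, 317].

1

312: 312 → 56 → 2 → 4 → 16 → 8 → 2  (repeats 2)
313: 313 → 65 → 9 → 5 → 25 → 25  (repeats 25)
314: 314 → 76 → 46 → 52 → 10 → 10  (repeats 10)
315: 315 → 45 → 45  (repeats 45)
316: 316 → 46 → 52 → 10 → 10  (repeats 10)
317: 317 → 49 → 1  (reaches 1)
base-7 happy: 317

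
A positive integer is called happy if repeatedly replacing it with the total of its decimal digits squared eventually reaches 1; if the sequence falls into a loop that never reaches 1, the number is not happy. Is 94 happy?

94 → 9² + 4² = 97
97 → 9² + 7² = 130
130 → 1² + 3² + 0² = 10
10 → 1² + 0² = 1  — reached 1.

happy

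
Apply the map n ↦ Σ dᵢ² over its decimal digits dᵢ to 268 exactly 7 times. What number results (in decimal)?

268 → 2² + 6² + 8² = 4 + 36 + 64 = 104
104 → 1² + 0² + 4² = 1 + 0 + 16 = 17
17 → 1² + 7² = 1 + 49 = 50
50 → 5² + 0² = 25 + 0 = 25
25 → 2² + 5² = 4 + 25 = 29
29 → 2² + 9² = 4 + 81 = 85
85 → 8² + 5² = 64 + 25 = 89

89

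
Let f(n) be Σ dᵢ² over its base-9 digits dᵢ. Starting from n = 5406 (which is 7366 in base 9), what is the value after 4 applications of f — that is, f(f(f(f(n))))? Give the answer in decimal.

74

5406 = (7,3,6,6)_9 → 7² + 3² + 6² + 6² = 49 + 9 + 36 + 36 = 130
130 = (1,5,4)_9 → 1² + 5² + 4² = 1 + 25 + 16 = 42
42 = (4,6)_9 → 4² + 6² = 16 + 36 = 52
52 = (5,7)_9 → 5² + 7² = 25 + 49 = 74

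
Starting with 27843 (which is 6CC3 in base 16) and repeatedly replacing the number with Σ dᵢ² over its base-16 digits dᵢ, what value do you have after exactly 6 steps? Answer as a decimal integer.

27843 = (6,12,12,3)_16 → 6² + 12² + 12² + 3² = 333
333 = (1,4,13)_16 → 1² + 4² + 13² = 186
186 = (11,10)_16 → 11² + 10² = 221
221 = (13,13)_16 → 13² + 13² = 338
338 = (1,5,2)_16 → 1² + 5² + 2² = 30
30 = (1,14)_16 → 1² + 14² = 197

197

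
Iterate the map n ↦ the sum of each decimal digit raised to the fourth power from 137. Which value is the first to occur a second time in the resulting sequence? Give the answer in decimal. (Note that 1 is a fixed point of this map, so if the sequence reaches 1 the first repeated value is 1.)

137 → 1⁴ + 3⁴ + 7⁴ = 1 + 81 + 2401 = 2483
2483 → 2⁴ + 4⁴ + 8⁴ + 3⁴ = 16 + 256 + 4096 + 81 = 4449
4449 → 4⁴ + 4⁴ + 4⁴ + 9⁴ = 256 + 256 + 256 + 6561 = 7329
7329 → 7⁴ + 3⁴ + 2⁴ + 9⁴ = 2401 + 81 + 16 + 6561 = 9059
9059 → 9⁴ + 0⁴ + 5⁴ + 9⁴ = 6561 + 0 + 625 + 6561 = 13747
13747 → 1⁴ + 3⁴ + 7⁴ + 4⁴ + 7⁴ = 1 + 81 + 2401 + 256 + 2401 = 5140
5140 → 5⁴ + 1⁴ + 4⁴ + 0⁴ = 625 + 1 + 256 + 0 = 882
882 → 8⁴ + 8⁴ + 2⁴ = 4096 + 4096 + 16 = 8208
8208 → 8⁴ + 2⁴ + 0⁴ + 8⁴ = 4096 + 16 + 0 + 4096 = 8208  — 8208 already appeared earlier.

8208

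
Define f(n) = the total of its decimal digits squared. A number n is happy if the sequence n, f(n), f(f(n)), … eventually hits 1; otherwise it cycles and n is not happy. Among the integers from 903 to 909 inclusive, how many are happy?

903: 903 → 90 → 81 → 65 → 61 → 37 → 58 → 89 → 145 → 42 → 20 → 4 → 16 → 37  (repeats 37)
904: 904 → 97 → 130 → 10 → 1  (reaches 1)
905: 905 → 106 → 37 → 58 → 89 → 145 → 42 → 20 → 4 → 16 → 37  (repeats 37)
906: 906 → 117 → 51 → 26 → 40 → 16 → 37 → 58 → 89 → 145 → 42 → 20 → 4 → 16  (repeats 16)
907: 907 → 130 → 10 → 1  (reaches 1)
908: 908 → 145 → 42 → 20 → 4 → 16 → 37 → 58 → 89 → 145  (repeats 145)
909: 909 → 162 → 41 → 17 → 50 → 25 → 29 → 85 → 89 → 145 → 42 → 20 → 4 → 16 → 37 → 58 → 89  (repeats 89)
happy: 904, 907

2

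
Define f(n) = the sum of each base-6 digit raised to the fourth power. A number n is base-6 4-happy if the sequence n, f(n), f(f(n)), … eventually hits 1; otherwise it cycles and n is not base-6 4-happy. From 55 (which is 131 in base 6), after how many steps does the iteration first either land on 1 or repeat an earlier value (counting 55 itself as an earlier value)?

55 = (1,3,1)_6 → 1⁴ + 3⁴ + 1⁴ = 83
83 = (2,1,5)_6 → 2⁴ + 1⁴ + 5⁴ = 642
642 = (2,5,5,0)_6 → 2⁴ + 5⁴ + 5⁴ + 0⁴ = 1266
1266 = (5,5,1,0)_6 → 5⁴ + 5⁴ + 1⁴ + 0⁴ = 1251
1251 = (5,4,4,3)_6 → 5⁴ + 4⁴ + 4⁴ + 3⁴ = 1218
1218 = (5,3,5,0)_6 → 5⁴ + 3⁴ + 5⁴ + 0⁴ = 1331
1331 = (1,0,0,5,5)_6 → 1⁴ + 0⁴ + 0⁴ + 5⁴ + 5⁴ = 1251  — 1251 repeats.
That took 7 steps.

7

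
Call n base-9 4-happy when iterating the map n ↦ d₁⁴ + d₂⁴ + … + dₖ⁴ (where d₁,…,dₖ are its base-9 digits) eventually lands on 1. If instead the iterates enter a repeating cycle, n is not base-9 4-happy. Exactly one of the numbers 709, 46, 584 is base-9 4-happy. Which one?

709

709: 709 → 7793 → 5395 → 3363 → 2433 → 243 → 81 → 1  — reaches 1 (base-9 4-happy)
46: 46 → 626 → 4322 → 4818 → 2258 → 6578 → 4098 → 1956 → 1394 → 8194 → 290 → 722 → 8208 → 114 → 1378 → 4098  — repeats 4098 (not base-9 4-happy)
584: 584 → 6498 → 8208 → 114 → 1378 → 4098 → 1956 → 1394 → 8194 → 290 → 722 → 8208  — repeats 8208 (not base-9 4-happy)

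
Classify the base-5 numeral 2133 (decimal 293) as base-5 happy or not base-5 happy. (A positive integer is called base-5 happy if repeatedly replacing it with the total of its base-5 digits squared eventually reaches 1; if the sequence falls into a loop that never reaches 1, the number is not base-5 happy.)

293 = (2,1,3,3)_5 → 2² + 1² + 3² + 3² = 4 + 1 + 9 + 9 = 23
23 = (4,3)_5 → 4² + 3² = 16 + 9 = 25
25 = (1,0,0)_5 → 1² + 0² + 0² = 1 + 0 + 0 = 1  — reached 1.

base-5 happy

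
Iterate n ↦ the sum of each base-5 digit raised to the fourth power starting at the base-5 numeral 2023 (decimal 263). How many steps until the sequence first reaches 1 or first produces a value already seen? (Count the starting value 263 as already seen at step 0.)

3

263 = (2,0,2,3)_5 → 2⁴ + 0⁴ + 2⁴ + 3⁴ = 113
113 = (4,2,3)_5 → 4⁴ + 2⁴ + 3⁴ = 353
353 = (2,4,0,3)_5 → 2⁴ + 4⁴ + 0⁴ + 3⁴ = 353  — 353 repeats.
That took 3 steps.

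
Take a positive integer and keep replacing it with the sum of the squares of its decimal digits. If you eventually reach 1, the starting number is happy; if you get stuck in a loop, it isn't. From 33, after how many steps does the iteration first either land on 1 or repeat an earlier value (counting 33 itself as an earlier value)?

33 → 18
18 → 65
65 → 61
61 → 37
37 → 58
58 → 89
89 → 145
145 → 42
42 → 20
20 → 4
4 → 16
16 → 37  — 37 repeats.
That took 12 steps.

12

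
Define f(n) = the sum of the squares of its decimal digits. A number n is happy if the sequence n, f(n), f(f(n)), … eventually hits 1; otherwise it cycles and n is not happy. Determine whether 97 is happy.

happy

97 → 9² + 7² = 81 + 49 = 130
130 → 1² + 3² + 0² = 1 + 9 + 0 = 10
10 → 1² + 0² = 1 + 0 = 1  — reached 1.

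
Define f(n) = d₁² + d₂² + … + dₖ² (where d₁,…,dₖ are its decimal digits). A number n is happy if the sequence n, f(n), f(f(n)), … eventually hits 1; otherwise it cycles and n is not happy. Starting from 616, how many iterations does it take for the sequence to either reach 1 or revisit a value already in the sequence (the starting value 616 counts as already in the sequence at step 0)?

616 → 6² + 1² + 6² = 73
73 → 7² + 3² = 58
58 → 5² + 8² = 89
89 → 8² + 9² = 145
145 → 1² + 4² + 5² = 42
42 → 4² + 2² = 20
20 → 2² + 0² = 4
4 → 4² = 16
16 → 1² + 6² = 37
37 → 3² + 7² = 58  — 58 repeats.
That took 10 steps.

10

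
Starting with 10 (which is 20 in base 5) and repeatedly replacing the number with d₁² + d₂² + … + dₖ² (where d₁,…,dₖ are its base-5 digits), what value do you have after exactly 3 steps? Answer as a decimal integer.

10

10 = (2,0)_5 → 2² + 0² = 4
4 = (4)_5 → 4² = 16
16 = (3,1)_5 → 3² + 1² = 10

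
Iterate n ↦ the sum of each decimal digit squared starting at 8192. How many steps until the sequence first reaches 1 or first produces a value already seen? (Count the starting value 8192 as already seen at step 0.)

12

8192 → 8² + 1² + 9² + 2² = 64 + 1 + 81 + 4 = 150
150 → 1² + 5² + 0² = 1 + 25 + 0 = 26
26 → 2² + 6² = 4 + 36 = 40
40 → 4² + 0² = 16 + 0 = 16
16 → 1² + 6² = 1 + 36 = 37
37 → 3² + 7² = 9 + 49 = 58
58 → 5² + 8² = 25 + 64 = 89
89 → 8² + 9² = 64 + 81 = 145
145 → 1² + 4² + 5² = 1 + 16 + 25 = 42
42 → 4² + 2² = 16 + 4 = 20
20 → 2² + 0² = 4 + 0 = 4
4 → 4² = 16  — 16 repeats.
That took 12 steps.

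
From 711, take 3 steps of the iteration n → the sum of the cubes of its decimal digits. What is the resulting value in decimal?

225

711 → 7³ + 1³ + 1³ = 343 + 1 + 1 = 345
345 → 3³ + 4³ + 5³ = 27 + 64 + 125 = 216
216 → 2³ + 1³ + 6³ = 8 + 1 + 216 = 225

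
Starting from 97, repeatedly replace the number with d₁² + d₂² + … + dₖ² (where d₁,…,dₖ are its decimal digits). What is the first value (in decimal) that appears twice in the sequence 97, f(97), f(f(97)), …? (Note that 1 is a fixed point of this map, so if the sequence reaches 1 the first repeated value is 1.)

97 → 9² + 7² = 81 + 49 = 130
130 → 1² + 3² + 0² = 1 + 9 + 0 = 10
10 → 1² + 0² = 1 + 0 = 1  — reached the fixed point 1.
1 → 1, so 1 is the first repeated value.

1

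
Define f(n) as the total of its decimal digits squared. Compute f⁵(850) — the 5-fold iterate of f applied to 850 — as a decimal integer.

4

850 → 89
89 → 145
145 → 42
42 → 20
20 → 4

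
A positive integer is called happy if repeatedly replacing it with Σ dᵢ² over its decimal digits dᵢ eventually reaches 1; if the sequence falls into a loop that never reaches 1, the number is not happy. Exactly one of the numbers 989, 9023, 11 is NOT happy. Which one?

11

989: 989 → 226 → 44 → 32 → 13 → 10 → 1  — reaches 1 (happy)
9023: 9023 → 94 → 97 → 130 → 10 → 1  — reaches 1 (happy)
11: 11 → 2 → 4 → 16 → 37 → 58 → 89 → 145 → 42 → 20 → 4  — repeats 4 (not happy)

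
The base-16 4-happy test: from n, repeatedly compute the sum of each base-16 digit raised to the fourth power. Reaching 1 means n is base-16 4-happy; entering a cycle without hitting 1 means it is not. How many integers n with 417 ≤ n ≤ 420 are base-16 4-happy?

2

417: 417 → 10002 → 2434 → 10673 → 21219 → 39138 → 49089 → 86003 → 101588 → 53650 → 35139 → 10994 → 60657 → 109778 → 59314 → 55474 → 47314 → 47314  — not base-16 4-happy
418: 418 → 10017 → 2434 → 10673 → 21219 → 39138 → 49089 → 86003 → 101588 → 53650 → 35139 → 10994 → 60657 → 109778 → 59314 → 55474 → 47314 → 47314  — not base-16 4-happy
419: 419 → 10082 → 3729 → 44978 → 75282 → 1330 → 722 → 28593 → 66563 → 338 → 642 → 4128 → 17 → 2 → 16 → 1  — base-16 4-happy
420: 420 → 10257 → 4114 → 18 → 17 → 2 → 16 → 1  — base-16 4-happy
base-16 4-happy: 419, 420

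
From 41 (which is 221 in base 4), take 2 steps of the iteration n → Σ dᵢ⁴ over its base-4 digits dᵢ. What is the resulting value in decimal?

17

41 = (2,2,1)_4 → 2⁴ + 2⁴ + 1⁴ = 16 + 16 + 1 = 33
33 = (2,0,1)_4 → 2⁴ + 0⁴ + 1⁴ = 16 + 0 + 1 = 17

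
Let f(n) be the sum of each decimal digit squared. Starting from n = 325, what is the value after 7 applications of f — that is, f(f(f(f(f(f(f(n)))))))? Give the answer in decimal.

325 → 3² + 2² + 5² = 9 + 4 + 25 = 38
38 → 3² + 8² = 9 + 64 = 73
73 → 7² + 3² = 49 + 9 = 58
58 → 5² + 8² = 25 + 64 = 89
89 → 8² + 9² = 64 + 81 = 145
145 → 1² + 4² + 5² = 1 + 16 + 25 = 42
42 → 4² + 2² = 16 + 4 = 20

20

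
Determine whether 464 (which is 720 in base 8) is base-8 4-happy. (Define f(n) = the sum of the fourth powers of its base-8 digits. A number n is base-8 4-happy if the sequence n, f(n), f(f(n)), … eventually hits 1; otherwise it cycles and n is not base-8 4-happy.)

464 = (7,2,0)_8 → 7⁴ + 2⁴ + 0⁴ = 2417
2417 = (4,5,6,1)_8 → 4⁴ + 5⁴ + 6⁴ + 1⁴ = 2178
2178 = (4,2,0,2)_8 → 4⁴ + 2⁴ + 0⁴ + 2⁴ = 288
288 = (4,4,0)_8 → 4⁴ + 4⁴ + 0⁴ = 512
512 = (1,0,0,0)_8 → 1⁴ + 0⁴ + 0⁴ + 0⁴ = 1  — reached 1.

base-8 4-happy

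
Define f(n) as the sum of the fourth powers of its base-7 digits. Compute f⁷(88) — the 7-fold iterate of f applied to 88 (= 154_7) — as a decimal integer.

1808

88 = (1,5,4)_7 → 1⁴ + 5⁴ + 4⁴ = 1 + 625 + 256 = 882
882 = (2,4,0,0)_7 → 2⁴ + 4⁴ + 0⁴ + 0⁴ = 16 + 256 + 0 + 0 = 272
272 = (5,3,6)_7 → 5⁴ + 3⁴ + 6⁴ = 625 + 81 + 1296 = 2002
2002 = (5,5,6,0)_7 → 5⁴ + 5⁴ + 6⁴ + 0⁴ = 625 + 625 + 1296 + 0 = 2546
2546 = (1,0,2,6,5)_7 → 1⁴ + 0⁴ + 2⁴ + 6⁴ + 5⁴ = 1 + 0 + 16 + 1296 + 625 = 1938
1938 = (5,4,3,6)_7 → 5⁴ + 4⁴ + 3⁴ + 6⁴ = 625 + 256 + 81 + 1296 = 2258
2258 = (6,4,0,4)_7 → 6⁴ + 4⁴ + 0⁴ + 4⁴ = 1296 + 256 + 0 + 256 = 1808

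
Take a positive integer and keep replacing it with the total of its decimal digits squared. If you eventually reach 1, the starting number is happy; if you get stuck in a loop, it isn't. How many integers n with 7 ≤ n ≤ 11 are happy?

7: 7 → 49 → 97 → 130 → 10 → 1  (reaches 1)
8: 8 → 64 → 52 → 29 → 85 → 89 → 145 → 42 → 20 → 4 → 16 → 37 → 58 → 89  (repeats 89)
9: 9 → 81 → 65 → 61 → 37 → 58 → 89 → 145 → 42 → 20 → 4 → 16 → 37  (repeats 37)
10: 10 → 1  (reaches 1)
11: 11 → 2 → 4 → 16 → 37 → 58 → 89 → 145 → 42 → 20 → 4  (repeats 4)
happy: 7, 10

2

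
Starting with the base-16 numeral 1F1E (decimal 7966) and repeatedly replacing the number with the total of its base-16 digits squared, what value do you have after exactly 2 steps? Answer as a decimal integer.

7966 = (1,15,1,14)_16 → 1² + 15² + 1² + 14² = 423
423 = (1,10,7)_16 → 1² + 10² + 7² = 150

150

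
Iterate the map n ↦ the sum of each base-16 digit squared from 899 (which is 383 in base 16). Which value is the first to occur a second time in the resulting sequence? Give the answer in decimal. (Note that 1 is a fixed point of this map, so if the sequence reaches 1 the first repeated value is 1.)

899 = (3,8,3)_16 → 3² + 8² + 3² = 9 + 64 + 9 = 82
82 = (5,2)_16 → 5² + 2² = 25 + 4 = 29
29 = (1,13)_16 → 1² + 13² = 1 + 169 = 170
170 = (10,10)_16 → 10² + 10² = 100 + 100 = 200
200 = (12,8)_16 → 12² + 8² = 144 + 64 = 208
208 = (13,0)_16 → 13² + 0² = 169 + 0 = 169
169 = (10,9)_16 → 10² + 9² = 100 + 81 = 181
181 = (11,5)_16 → 11² + 5² = 121 + 25 = 146
146 = (9,2)_16 → 9² + 2² = 81 + 4 = 85
85 = (5,5)_16 → 5² + 5² = 25 + 25 = 50
50 = (3,2)_16 → 3² + 2² = 9 + 4 = 13
13 = (13)_16 → 13² = 169  — 169 already appeared earlier.

169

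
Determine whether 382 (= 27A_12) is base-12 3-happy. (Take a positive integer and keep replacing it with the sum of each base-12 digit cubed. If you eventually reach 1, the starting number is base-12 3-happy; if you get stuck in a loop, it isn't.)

not base-12 3-happy

382 = (2,7,10)_12 → 2³ + 7³ + 10³ = 1351
1351 = (9,4,7)_12 → 9³ + 4³ + 7³ = 1136
1136 = (7,10,8)_12 → 7³ + 10³ + 8³ = 1855
1855 = (1,0,10,7)_12 → 1³ + 0³ + 10³ + 7³ = 1344
1344 = (9,4,0)_12 → 9³ + 4³ + 0³ = 793
793 = (5,6,1)_12 → 5³ + 6³ + 1³ = 342
342 = (2,4,6)_12 → 2³ + 4³ + 6³ = 288
288 = (2,0,0)_12 → 2³ + 0³ + 0³ = 8
8 = (8)_12 → 8³ = 512
512 = (3,6,8)_12 → 3³ + 6³ + 8³ = 755
755 = (5,2,11)_12 → 5³ + 2³ + 11³ = 1464
1464 = (10,2,0)_12 → 10³ + 2³ + 0³ = 1008
1008 = (7,0,0)_12 → 7³ + 0³ + 0³ = 343
343 = (2,4,7)_12 → 2³ + 4³ + 7³ = 415
415 = (2,10,7)_12 → 2³ + 10³ + 7³ = 1351  — 1351 already seen; the sequence cycles without reaching 1.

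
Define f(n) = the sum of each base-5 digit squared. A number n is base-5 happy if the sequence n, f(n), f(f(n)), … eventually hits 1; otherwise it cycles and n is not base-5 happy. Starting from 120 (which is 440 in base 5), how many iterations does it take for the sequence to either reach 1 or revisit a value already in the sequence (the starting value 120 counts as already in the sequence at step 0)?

120 = (4,4,0)_5 → 4² + 4² + 0² = 32
32 = (1,1,2)_5 → 1² + 1² + 2² = 6
6 = (1,1)_5 → 1² + 1² = 2
2 = (2)_5 → 2² = 4
4 = (4)_5 → 4² = 16
16 = (3,1)_5 → 3² + 1² = 10
10 = (2,0)_5 → 2² + 0² = 4  — 4 repeats.
That took 7 steps.

7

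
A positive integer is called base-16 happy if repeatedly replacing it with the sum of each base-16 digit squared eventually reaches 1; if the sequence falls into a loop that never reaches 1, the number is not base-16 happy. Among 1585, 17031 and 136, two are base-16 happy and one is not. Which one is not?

1585

1585: 1585 → 46 → 200 → 208 → 169 → 181 → 146 → 85 → 50 → 13 → 169  — repeats 169 (not base-16 happy)
17031: 17031 → 133 → 89 → 106 → 136 → 128 → 64 → 16 → 1  — reaches 1 (base-16 happy)
136: 136 → 128 → 64 → 16 → 1  — reaches 1 (base-16 happy)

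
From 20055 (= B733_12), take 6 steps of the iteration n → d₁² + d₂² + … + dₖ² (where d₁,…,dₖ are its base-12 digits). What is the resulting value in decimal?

25

20055 = (11,7,3,3)_12 → 11² + 7² + 3² + 3² = 121 + 49 + 9 + 9 = 188
188 = (1,3,8)_12 → 1² + 3² + 8² = 1 + 9 + 64 = 74
74 = (6,2)_12 → 6² + 2² = 36 + 4 = 40
40 = (3,4)_12 → 3² + 4² = 9 + 16 = 25
25 = (2,1)_12 → 2² + 1² = 4 + 1 = 5
5 = (5)_12 → 5² = 25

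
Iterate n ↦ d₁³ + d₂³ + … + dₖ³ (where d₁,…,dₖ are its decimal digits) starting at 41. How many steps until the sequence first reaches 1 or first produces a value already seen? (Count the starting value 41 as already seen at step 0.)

41 → 4³ + 1³ = 65
65 → 6³ + 5³ = 341
341 → 3³ + 4³ + 1³ = 92
92 → 9³ + 2³ = 737
737 → 7³ + 3³ + 7³ = 713
713 → 7³ + 1³ + 3³ = 371
371 → 3³ + 7³ + 1³ = 371  — 371 repeats.
That took 7 steps.

7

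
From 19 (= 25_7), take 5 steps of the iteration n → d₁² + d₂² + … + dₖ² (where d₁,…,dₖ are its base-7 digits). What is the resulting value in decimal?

19 = (2,5)_7 → 29
29 = (4,1)_7 → 17
17 = (2,3)_7 → 13
13 = (1,6)_7 → 37
37 = (5,2)_7 → 29

29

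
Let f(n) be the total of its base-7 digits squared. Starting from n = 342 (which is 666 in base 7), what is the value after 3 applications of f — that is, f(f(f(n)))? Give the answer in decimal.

342 = (6,6,6)_7 → 6² + 6² + 6² = 36 + 36 + 36 = 108
108 = (2,1,3)_7 → 2² + 1² + 3² = 4 + 1 + 9 = 14
14 = (2,0)_7 → 2² + 0² = 4 + 0 = 4

4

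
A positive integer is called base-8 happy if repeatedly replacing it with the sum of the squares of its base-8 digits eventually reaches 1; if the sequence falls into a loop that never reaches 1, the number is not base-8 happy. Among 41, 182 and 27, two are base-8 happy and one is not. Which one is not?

41: 41 → 26 → 13 → 26  — repeats 26 (not base-8 happy)
182: 182 → 76 → 18 → 8 → 1  — reaches 1 (base-8 happy)
27: 27 → 18 → 8 → 1  — reaches 1 (base-8 happy)

41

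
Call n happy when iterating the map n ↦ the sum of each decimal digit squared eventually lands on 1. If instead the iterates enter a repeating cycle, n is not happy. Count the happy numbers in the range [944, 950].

944: 944 → 113 → 11 → 2 → 4 → 16 → 37 → 58 → 89 → 145 → 42 → 20 → 4  — not happy
945: 945 → 122 → 9 → 81 → 65 → 61 → 37 → 58 → 89 → 145 → 42 → 20 → 4 → 16 → 37  — not happy
946: 946 → 133 → 19 → 82 → 68 → 100 → 1  — happy
947: 947 → 146 → 53 → 34 → 25 → 29 → 85 → 89 → 145 → 42 → 20 → 4 → 16 → 37 → 58 → 89  — not happy
948: 948 → 161 → 38 → 73 → 58 → 89 → 145 → 42 → 20 → 4 → 16 → 37 → 58  — not happy
949: 949 → 178 → 114 → 18 → 65 → 61 → 37 → 58 → 89 → 145 → 42 → 20 → 4 → 16 → 37  — not happy
950: 950 → 106 → 37 → 58 → 89 → 145 → 42 → 20 → 4 → 16 → 37  — not happy
happy: 946

1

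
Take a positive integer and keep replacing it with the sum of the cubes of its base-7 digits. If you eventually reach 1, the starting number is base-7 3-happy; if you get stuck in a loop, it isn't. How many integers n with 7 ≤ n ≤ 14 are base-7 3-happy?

7: 7 → 1  (reaches 1)
8: 8 → 2 → 8  (repeats 8)
9: 9 → 9  (repeats 9)
10: 10 → 28 → 64 → 10  (repeats 10)
11: 11 → 65 → 17 → 35 → 125 → 251 → 341 → 557 → 137 → 197 → 65  (repeats 65)
12: 12 → 126 → 72 → 36 → 126  (repeats 126)
13: 13 → 217 → 91 → 217  (repeats 217)
14: 14 → 8 → 2 → 8  (repeats 8)
base-7 3-happy: 7

1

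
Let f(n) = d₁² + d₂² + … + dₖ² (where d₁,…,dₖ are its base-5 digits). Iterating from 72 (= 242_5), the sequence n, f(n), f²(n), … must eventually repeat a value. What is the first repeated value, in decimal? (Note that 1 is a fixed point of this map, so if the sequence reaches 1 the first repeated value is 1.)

4

72 = (2,4,2)_5 → 2² + 4² + 2² = 24
24 = (4,4)_5 → 4² + 4² = 32
32 = (1,1,2)_5 → 1² + 1² + 2² = 6
6 = (1,1)_5 → 1² + 1² = 2
2 = (2)_5 → 2² = 4
4 = (4)_5 → 4² = 16
16 = (3,1)_5 → 3² + 1² = 10
10 = (2,0)_5 → 2² + 0² = 4  — 4 already appeared earlier.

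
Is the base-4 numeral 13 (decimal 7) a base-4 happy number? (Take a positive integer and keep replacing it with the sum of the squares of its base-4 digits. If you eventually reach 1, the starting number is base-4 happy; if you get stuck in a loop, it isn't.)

7 = (1,3)_4 → 1² + 3² = 10
10 = (2,2)_4 → 2² + 2² = 8
8 = (2,0)_4 → 2² + 0² = 4
4 = (1,0)_4 → 1² + 0² = 1  — reached 1.

base-4 happy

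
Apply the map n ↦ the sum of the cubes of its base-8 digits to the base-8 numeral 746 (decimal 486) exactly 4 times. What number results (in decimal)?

560

486 = (7,4,6)_8 → 7³ + 4³ + 6³ = 343 + 64 + 216 = 623
623 = (1,1,5,7)_8 → 1³ + 1³ + 5³ + 7³ = 1 + 1 + 125 + 343 = 470
470 = (7,2,6)_8 → 7³ + 2³ + 6³ = 343 + 8 + 216 = 567
567 = (1,0,6,7)_8 → 1³ + 0³ + 6³ + 7³ = 1 + 0 + 216 + 343 = 560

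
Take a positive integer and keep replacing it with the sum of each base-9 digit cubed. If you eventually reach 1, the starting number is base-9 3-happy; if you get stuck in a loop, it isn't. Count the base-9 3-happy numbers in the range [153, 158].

153: 153 → 513 → 243 → 27 → 27  (repeats 27)
154: 154 → 514 → 244 → 28 → 28  (repeats 28)
155: 155 → 521 → 755 → 521  (repeats 521)
156: 156 → 540 → 432 → 152 → 856 → 128 → 134 → 638 → 1198 → 470 → 476 → 980 → 540  (repeats 540)
157: 157 → 577 → 345 → 99 → 9 → 1  (reaches 1)
158: 158 → 638 → 1198 → 470 → 476 → 980 → 540 → 432 → 152 → 856 → 128 → 134 → 638  (repeats 638)
base-9 3-happy: 157

1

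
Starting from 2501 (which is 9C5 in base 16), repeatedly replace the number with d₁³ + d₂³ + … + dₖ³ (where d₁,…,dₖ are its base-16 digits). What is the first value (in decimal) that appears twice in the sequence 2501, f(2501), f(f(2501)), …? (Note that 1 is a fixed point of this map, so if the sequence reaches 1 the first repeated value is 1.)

2501 = (9,12,5)_16 → 9³ + 12³ + 5³ = 2582
2582 = (10,1,6)_16 → 10³ + 1³ + 6³ = 1217
1217 = (4,12,1)_16 → 4³ + 12³ + 1³ = 1793
1793 = (7,0,1)_16 → 7³ + 0³ + 1³ = 344
344 = (1,5,8)_16 → 1³ + 5³ + 8³ = 638
638 = (2,7,14)_16 → 2³ + 7³ + 14³ = 3095
3095 = (12,1,7)_16 → 12³ + 1³ + 7³ = 2072
2072 = (8,1,8)_16 → 8³ + 1³ + 8³ = 1025
1025 = (4,0,1)_16 → 4³ + 0³ + 1³ = 65
65 = (4,1)_16 → 4³ + 1³ = 65  — 65 already appeared earlier.

65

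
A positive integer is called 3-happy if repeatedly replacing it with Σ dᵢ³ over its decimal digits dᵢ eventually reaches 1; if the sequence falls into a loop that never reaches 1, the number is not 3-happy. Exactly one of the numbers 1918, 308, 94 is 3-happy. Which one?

1918

1918: 1918 → 1243 → 100 → 1  — reaches 1 (3-happy)
308: 308 → 539 → 881 → 1025 → 134 → 92 → 737 → 713 → 371 → 371  — repeats 371 (not 3-happy)
94: 94 → 793 → 1099 → 1459 → 919 → 1459  — repeats 1459 (not 3-happy)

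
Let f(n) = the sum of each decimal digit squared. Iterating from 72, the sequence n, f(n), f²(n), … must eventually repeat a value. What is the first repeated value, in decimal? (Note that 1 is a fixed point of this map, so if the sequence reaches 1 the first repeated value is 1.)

89

72 → 53
53 → 34
34 → 25
25 → 29
29 → 85
85 → 89
89 → 145
145 → 42
42 → 20
20 → 4
4 → 16
16 → 37
37 → 58
58 → 89  — 89 already appeared earlier.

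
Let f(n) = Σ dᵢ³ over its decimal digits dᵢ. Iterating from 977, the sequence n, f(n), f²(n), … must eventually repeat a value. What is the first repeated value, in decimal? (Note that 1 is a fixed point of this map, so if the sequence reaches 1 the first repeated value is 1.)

977 → 9³ + 7³ + 7³ = 1415
1415 → 1³ + 4³ + 1³ + 5³ = 191
191 → 1³ + 9³ + 1³ = 731
731 → 7³ + 3³ + 1³ = 371
371 → 3³ + 7³ + 1³ = 371  — 371 already appeared earlier.

371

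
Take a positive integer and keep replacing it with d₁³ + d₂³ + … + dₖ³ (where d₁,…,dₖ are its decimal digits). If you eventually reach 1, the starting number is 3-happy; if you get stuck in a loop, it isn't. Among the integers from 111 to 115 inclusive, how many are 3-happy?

111: 111 → 3 → 27 → 351 → 153 → 153  — not 3-happy
112: 112 → 10 → 1  — 3-happy
113: 113 → 29 → 737 → 713 → 371 → 371  — not 3-happy
114: 114 → 66 → 432 → 99 → 1458 → 702 → 351 → 153 → 153  — not 3-happy
115: 115 → 127 → 352 → 160 → 217 → 352  — not 3-happy
3-happy: 112

1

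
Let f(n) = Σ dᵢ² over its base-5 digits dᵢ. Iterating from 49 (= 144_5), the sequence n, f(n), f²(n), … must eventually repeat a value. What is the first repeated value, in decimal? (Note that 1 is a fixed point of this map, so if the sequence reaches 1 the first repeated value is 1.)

49 = (1,4,4)_5 → 33
33 = (1,1,3)_5 → 11
11 = (2,1)_5 → 5
5 = (1,0)_5 → 1  — reached the fixed point 1.
1 → 1, so 1 is the first repeated value.

1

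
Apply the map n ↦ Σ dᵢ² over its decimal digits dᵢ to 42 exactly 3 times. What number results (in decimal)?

16

42 → 20
20 → 4
4 → 16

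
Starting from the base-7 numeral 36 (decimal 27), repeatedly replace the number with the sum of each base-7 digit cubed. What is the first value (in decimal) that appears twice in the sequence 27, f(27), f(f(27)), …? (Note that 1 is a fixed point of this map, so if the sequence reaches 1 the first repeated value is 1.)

9

27 = (3,6)_7 → 3³ + 6³ = 27 + 216 = 243
243 = (4,6,5)_7 → 4³ + 6³ + 5³ = 64 + 216 + 125 = 405
405 = (1,1,1,6)_7 → 1³ + 1³ + 1³ + 6³ = 1 + 1 + 1 + 216 = 219
219 = (4,3,2)_7 → 4³ + 3³ + 2³ = 64 + 27 + 8 = 99
99 = (2,0,1)_7 → 2³ + 0³ + 1³ = 8 + 0 + 1 = 9
9 = (1,2)_7 → 1³ + 2³ = 1 + 8 = 9  — 9 already appeared earlier.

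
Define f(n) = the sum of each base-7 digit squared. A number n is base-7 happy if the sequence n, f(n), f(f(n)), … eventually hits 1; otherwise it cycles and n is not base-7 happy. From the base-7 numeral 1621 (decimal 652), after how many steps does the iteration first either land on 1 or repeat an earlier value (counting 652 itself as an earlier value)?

652 = (1,6,2,1)_7 → 42
42 = (6,0)_7 → 36
36 = (5,1)_7 → 26
26 = (3,5)_7 → 34
34 = (4,6)_7 → 52
52 = (1,0,3)_7 → 10
10 = (1,3)_7 → 10  — 10 repeats.
That took 7 steps.

7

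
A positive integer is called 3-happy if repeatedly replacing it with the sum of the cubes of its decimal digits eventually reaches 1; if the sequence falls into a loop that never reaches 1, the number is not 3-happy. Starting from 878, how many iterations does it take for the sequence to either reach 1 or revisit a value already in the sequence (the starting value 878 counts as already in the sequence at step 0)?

878 → 8³ + 7³ + 8³ = 1367
1367 → 1³ + 3³ + 6³ + 7³ = 587
587 → 5³ + 8³ + 7³ = 980
980 → 9³ + 8³ + 0³ = 1241
1241 → 1³ + 2³ + 4³ + 1³ = 74
74 → 7³ + 4³ = 407
407 → 4³ + 0³ + 7³ = 407  — 407 repeats.
That took 7 steps.

7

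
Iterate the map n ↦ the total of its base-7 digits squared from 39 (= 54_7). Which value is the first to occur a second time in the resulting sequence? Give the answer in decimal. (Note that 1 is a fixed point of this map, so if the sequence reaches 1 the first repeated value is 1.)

45

39 = (5,4)_7 → 5² + 4² = 41
41 = (5,6)_7 → 5² + 6² = 61
61 = (1,1,5)_7 → 1² + 1² + 5² = 27
27 = (3,6)_7 → 3² + 6² = 45
45 = (6,3)_7 → 6² + 3² = 45  — 45 already appeared earlier.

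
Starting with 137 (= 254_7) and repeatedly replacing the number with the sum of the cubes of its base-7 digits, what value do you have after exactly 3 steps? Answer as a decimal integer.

137 = (2,5,4)_7 → 2³ + 5³ + 4³ = 197
197 = (4,0,1)_7 → 4³ + 0³ + 1³ = 65
65 = (1,2,2)_7 → 1³ + 2³ + 2³ = 17

17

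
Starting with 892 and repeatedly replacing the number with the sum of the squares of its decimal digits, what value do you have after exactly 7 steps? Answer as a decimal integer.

892 → 8² + 9² + 2² = 64 + 81 + 4 = 149
149 → 1² + 4² + 9² = 1 + 16 + 81 = 98
98 → 9² + 8² = 81 + 64 = 145
145 → 1² + 4² + 5² = 1 + 16 + 25 = 42
42 → 4² + 2² = 16 + 4 = 20
20 → 2² + 0² = 4 + 0 = 4
4 → 4² = 16

16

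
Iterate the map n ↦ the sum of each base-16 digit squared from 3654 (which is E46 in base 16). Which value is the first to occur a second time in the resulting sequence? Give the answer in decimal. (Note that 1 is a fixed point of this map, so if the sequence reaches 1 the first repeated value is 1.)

3654 = (14,4,6)_16 → 14² + 4² + 6² = 196 + 16 + 36 = 248
248 = (15,8)_16 → 15² + 8² = 225 + 64 = 289
289 = (1,2,1)_16 → 1² + 2² + 1² = 1 + 4 + 1 = 6
6 = (6)_16 → 6² = 36
36 = (2,4)_16 → 2² + 4² = 4 + 16 = 20
20 = (1,4)_16 → 1² + 4² = 1 + 16 = 17
17 = (1,1)_16 → 1² + 1² = 1 + 1 = 2
2 = (2)_16 → 2² = 4
4 = (4)_16 → 4² = 16
16 = (1,0)_16 → 1² + 0² = 1 + 0 = 1  — reached the fixed point 1.
1 → 1, so 1 is the first repeated value.

1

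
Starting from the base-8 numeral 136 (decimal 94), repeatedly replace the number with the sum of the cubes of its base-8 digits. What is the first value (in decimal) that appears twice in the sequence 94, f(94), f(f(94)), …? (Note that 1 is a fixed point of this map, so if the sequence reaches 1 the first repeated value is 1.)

94 = (1,3,6)_8 → 1³ + 3³ + 6³ = 244
244 = (3,6,4)_8 → 3³ + 6³ + 4³ = 307
307 = (4,6,3)_8 → 4³ + 6³ + 3³ = 307  — 307 already appeared earlier.

307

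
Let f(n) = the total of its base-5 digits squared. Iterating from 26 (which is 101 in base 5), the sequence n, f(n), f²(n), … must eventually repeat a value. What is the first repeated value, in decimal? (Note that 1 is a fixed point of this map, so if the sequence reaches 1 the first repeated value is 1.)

4

26 = (1,0,1)_5 → 1² + 0² + 1² = 1 + 0 + 1 = 2
2 = (2)_5 → 2² = 4
4 = (4)_5 → 4² = 16
16 = (3,1)_5 → 3² + 1² = 9 + 1 = 10
10 = (2,0)_5 → 2² + 0² = 4 + 0 = 4  — 4 already appeared earlier.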